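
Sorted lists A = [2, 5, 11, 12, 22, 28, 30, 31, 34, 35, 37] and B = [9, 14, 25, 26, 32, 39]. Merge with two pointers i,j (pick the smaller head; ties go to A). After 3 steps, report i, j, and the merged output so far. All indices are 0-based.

i=0 j=0: A[i]=2<=B[j]=9 take 2, i++
i=1 j=0: A[i]=5<=B[j]=9 take 5, i++
i=2 j=0: A[i]=11>B[j]=9 take 9, j++

i=2, j=1, merged so far=[2, 5, 9]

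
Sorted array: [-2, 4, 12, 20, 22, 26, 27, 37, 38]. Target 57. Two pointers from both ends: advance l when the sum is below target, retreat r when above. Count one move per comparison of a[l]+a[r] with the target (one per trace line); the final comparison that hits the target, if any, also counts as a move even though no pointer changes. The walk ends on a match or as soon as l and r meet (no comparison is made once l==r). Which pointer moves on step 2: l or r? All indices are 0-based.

l

l=0 r=8: -2+38=36 <57, l++
l=1 r=8: 4+38=42 <57, l++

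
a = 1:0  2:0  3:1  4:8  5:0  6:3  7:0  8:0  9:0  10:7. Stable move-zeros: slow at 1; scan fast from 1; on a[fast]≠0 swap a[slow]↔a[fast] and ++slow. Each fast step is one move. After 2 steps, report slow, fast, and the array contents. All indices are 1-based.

slow=1 fast=1: a[fast]=0, fast++
slow=1 fast=2: a[fast]=0, fast++

slow=1, fast=3, a=[0, 0, 1, 8, 0, 3, 0, 0, 0, 7]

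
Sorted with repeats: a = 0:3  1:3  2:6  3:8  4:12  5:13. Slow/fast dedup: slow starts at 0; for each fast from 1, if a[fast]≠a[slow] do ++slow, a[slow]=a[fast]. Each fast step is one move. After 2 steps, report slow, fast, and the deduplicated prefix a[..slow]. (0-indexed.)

slow=1, fast=3, prefix=[3, 6]

slow=0 fast=1: a[fast]=3=a[slow] dup, fast++
slow=0 fast=2: a[fast]=6≠a[slow]=3 write a[1]=6, slow++,fast++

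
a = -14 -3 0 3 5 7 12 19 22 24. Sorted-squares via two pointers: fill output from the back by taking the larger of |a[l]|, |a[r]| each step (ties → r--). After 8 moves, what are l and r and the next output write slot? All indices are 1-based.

[1,10] |-14|<=|24| out[10]=576 → r--
[1,9] |-14|<=|22| out[9]=484 → r--
[1,8] |-14|<=|19| out[8]=361 → r--
[1,7] |-14|>|12| out[7]=196 → l++
[2,7] |-3|<=|12| out[6]=144 → r--
[2,6] |-3|<=|7| out[5]=49 → r--
[2,5] |-3|<=|5| out[4]=25 → r--
[2,4] |-3|<=|3| out[3]=9 → r--

l=2, r=3, next write slot=2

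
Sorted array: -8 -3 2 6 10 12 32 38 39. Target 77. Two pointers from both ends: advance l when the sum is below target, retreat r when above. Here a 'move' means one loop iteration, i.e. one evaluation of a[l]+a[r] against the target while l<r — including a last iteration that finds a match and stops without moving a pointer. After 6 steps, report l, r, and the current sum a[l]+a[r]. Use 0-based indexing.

[0,8] -8+39=31 <77 → l++
[1,8] -3+39=36 <77 → l++
[2,8] 2+39=41 <77 → l++
[3,8] 6+39=45 <77 → l++
[4,8] 10+39=49 <77 → l++
[5,8] 12+39=51 <77 → l++

l=6, r=8, sum=71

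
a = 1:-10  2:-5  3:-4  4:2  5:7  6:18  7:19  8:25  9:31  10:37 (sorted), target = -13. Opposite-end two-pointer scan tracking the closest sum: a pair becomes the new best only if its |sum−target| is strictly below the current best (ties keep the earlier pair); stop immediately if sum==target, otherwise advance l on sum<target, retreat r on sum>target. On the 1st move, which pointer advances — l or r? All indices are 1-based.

r

l=1 r=10: -10+37=27 d=40 *, r--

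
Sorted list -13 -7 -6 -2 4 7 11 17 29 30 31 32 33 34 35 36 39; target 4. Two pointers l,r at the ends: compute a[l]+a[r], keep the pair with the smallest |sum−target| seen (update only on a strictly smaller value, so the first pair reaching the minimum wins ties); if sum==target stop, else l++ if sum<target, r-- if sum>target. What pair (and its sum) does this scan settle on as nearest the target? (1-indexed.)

pair (-13, 17) with sum 4 (|Δ|=0)

l=1 r=17: -13+39=26 d=22 *, r--
l=1 r=16: -13+36=23 d=19 *, r--
l=1 r=15: -13+35=22 d=18 *, r--
l=1 r=14: -13+34=21 d=17 *, r--
l=1 r=13: -13+33=20 d=16 *, r--
l=1 r=12: -13+32=19 d=15 *, r--
l=1 r=11: -13+31=18 d=14 *, r--
l=1 r=10: -13+30=17 d=13 *, r--
l=1 r=9: -13+29=16 d=12 *, r--
l=1 r=8: -13+17=4 d=0 *, stop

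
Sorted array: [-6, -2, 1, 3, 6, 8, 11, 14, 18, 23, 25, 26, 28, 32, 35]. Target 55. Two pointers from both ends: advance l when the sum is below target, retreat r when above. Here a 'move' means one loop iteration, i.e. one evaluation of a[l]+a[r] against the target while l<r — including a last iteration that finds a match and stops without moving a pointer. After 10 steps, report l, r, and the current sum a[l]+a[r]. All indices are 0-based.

[0,14] -6+35=29 <55 → l++
[1,14] -2+35=33 <55 → l++
[2,14] 1+35=36 <55 → l++
[3,14] 3+35=38 <55 → l++
[4,14] 6+35=41 <55 → l++
[5,14] 8+35=43 <55 → l++
[6,14] 11+35=46 <55 → l++
[7,14] 14+35=49 <55 → l++
[8,14] 18+35=53 <55 → l++
[9,14] 23+35=58 >55 → r--

l=9, r=13, sum=55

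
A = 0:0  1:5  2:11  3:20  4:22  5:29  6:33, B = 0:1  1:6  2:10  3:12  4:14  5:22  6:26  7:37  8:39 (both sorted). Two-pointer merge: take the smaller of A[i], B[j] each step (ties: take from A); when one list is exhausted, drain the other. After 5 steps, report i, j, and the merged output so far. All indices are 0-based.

i=2, j=3, merged so far=[0, 1, 5, 6, 10]

i=0 j=0: A[i]=0<=B[j]=1 take 0, i++
i=1 j=0: A[i]=5>B[j]=1 take 1, j++
i=1 j=1: A[i]=5<=B[j]=6 take 5, i++
i=2 j=1: A[i]=11>B[j]=6 take 6, j++
i=2 j=2: A[i]=11>B[j]=10 take 10, j++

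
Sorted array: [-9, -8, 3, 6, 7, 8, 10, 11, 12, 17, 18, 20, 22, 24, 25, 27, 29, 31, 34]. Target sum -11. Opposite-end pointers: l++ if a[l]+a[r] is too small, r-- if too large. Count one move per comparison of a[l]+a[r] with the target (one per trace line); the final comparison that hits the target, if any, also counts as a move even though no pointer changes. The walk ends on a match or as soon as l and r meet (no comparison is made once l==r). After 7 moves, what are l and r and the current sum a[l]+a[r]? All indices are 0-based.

l=0 r=18: -9+34=25 >-11, r--
l=0 r=17: -9+31=22 >-11, r--
l=0 r=16: -9+29=20 >-11, r--
l=0 r=15: -9+27=18 >-11, r--
l=0 r=14: -9+25=16 >-11, r--
l=0 r=13: -9+24=15 >-11, r--
l=0 r=12: -9+22=13 >-11, r--

l=0, r=11, sum=11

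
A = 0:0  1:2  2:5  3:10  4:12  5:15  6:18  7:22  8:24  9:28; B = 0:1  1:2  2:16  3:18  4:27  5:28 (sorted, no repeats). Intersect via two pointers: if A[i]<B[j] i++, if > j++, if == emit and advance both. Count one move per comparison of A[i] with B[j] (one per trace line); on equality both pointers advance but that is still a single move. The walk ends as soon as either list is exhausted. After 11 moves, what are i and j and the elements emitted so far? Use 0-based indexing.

[i=0,j=0] 0<1 → i++
[i=1,j=0] 2>1 → j++
[i=1,j=1] 2==2 emit → i++,j++
[i=2,j=2] 5<16 → i++
[i=3,j=2] 10<16 → i++
[i=4,j=2] 12<16 → i++
[i=5,j=2] 15<16 → i++
[i=6,j=2] 18>16 → j++
[i=6,j=3] 18==18 emit → i++,j++
[i=7,j=4] 22<27 → i++
[i=8,j=4] 24<27 → i++

i=9, j=4, emitted=[2, 18]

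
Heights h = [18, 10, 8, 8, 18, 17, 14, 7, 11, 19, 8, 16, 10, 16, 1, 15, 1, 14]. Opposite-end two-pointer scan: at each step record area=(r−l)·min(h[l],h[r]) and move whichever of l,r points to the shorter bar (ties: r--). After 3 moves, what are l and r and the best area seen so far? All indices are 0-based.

l=0 r=17: min(18,14)*17=238 best=238 *, r--
l=0 r=16: min(18,1)*16=16 best=238, r--
l=0 r=15: min(18,15)*15=225 best=238, r--

l=0, r=14, best area=238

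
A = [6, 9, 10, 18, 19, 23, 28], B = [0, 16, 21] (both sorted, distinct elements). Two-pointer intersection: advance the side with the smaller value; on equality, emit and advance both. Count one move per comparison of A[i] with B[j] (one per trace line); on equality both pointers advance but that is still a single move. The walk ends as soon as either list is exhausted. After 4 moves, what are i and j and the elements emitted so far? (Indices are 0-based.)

i=3, j=1, emitted=[]

[i=0,j=0] 6>0 → j++
[i=0,j=1] 6<16 → i++
[i=1,j=1] 9<16 → i++
[i=2,j=1] 10<16 → i++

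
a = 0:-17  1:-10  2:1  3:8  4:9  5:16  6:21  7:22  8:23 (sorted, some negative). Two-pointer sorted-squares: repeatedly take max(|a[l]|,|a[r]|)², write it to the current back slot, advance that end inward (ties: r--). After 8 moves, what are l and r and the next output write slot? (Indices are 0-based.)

[0,8] |-17|<=|23| out[8]=529 → r--
[0,7] |-17|<=|22| out[7]=484 → r--
[0,6] |-17|<=|21| out[6]=441 → r--
[0,5] |-17|>|16| out[5]=289 → l++
[1,5] |-10|<=|16| out[4]=256 → r--
[1,4] |-10|>|9| out[3]=100 → l++
[2,4] |1|<=|9| out[2]=81 → r--
[2,3] |1|<=|8| out[1]=64 → r--

l=2, r=2, next write slot=0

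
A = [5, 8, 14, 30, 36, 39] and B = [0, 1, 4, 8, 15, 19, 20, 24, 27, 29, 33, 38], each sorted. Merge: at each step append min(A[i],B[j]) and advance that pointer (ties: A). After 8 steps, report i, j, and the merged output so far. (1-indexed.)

[i=1,j=1] A[i]=5>B[j]=0 take 0 → j++
[i=1,j=2] A[i]=5>B[j]=1 take 1 → j++
[i=1,j=3] A[i]=5>B[j]=4 take 4 → j++
[i=1,j=4] A[i]=5<=B[j]=8 take 5 → i++
[i=2,j=4] A[i]=8<=B[j]=8 take 8 → i++
[i=3,j=4] A[i]=14>B[j]=8 take 8 → j++
[i=3,j=5] A[i]=14<=B[j]=15 take 14 → i++
[i=4,j=5] A[i]=30>B[j]=15 take 15 → j++

i=4, j=6, merged so far=[0, 1, 4, 5, 8, 8, 14, 15]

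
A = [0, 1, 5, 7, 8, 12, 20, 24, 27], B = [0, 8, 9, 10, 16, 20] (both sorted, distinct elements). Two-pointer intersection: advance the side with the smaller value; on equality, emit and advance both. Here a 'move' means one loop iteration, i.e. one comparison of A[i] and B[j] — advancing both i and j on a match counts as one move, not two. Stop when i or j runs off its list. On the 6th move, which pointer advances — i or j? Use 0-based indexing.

[i=0,j=0] 0==0 emit → i++,j++
[i=1,j=1] 1<8 → i++
[i=2,j=1] 5<8 → i++
[i=3,j=1] 7<8 → i++
[i=4,j=1] 8==8 emit → i++,j++
[i=5,j=2] 12>9 → j++

j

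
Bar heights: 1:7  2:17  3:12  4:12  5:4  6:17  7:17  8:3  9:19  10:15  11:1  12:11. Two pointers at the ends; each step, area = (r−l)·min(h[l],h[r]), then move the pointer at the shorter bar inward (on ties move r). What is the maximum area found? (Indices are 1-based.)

[1,12] min(7,11)*11=77 best=77 * → l++
[2,12] min(17,11)*10=110 best=110 * → r--
[2,11] min(17,1)*9=9 best=110 → r--
[2,10] min(17,15)*8=120 best=120 * → r--
[2,9] min(17,19)*7=119 best=120 → l++
[3,9] min(12,19)*6=72 best=120 → l++
[4,9] min(12,19)*5=60 best=120 → l++
[5,9] min(4,19)*4=16 best=120 → l++
[6,9] min(17,19)*3=51 best=120 → l++
[7,9] min(17,19)*2=34 best=120 → l++
[8,9] min(3,19)*1=3 best=120 → l++

max area = 120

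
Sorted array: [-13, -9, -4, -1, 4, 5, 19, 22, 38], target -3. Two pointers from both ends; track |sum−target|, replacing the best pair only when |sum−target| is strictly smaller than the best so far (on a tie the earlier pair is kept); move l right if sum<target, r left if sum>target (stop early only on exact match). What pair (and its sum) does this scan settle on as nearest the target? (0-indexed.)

[0,8] -13+38=25 d=28 * → r--
[0,7] -13+22=9 d=12 * → r--
[0,6] -13+19=6 d=9 * → r--
[0,5] -13+5=-8 d=5 * → l++
[1,5] -9+5=-4 d=1 * → l++
[2,5] -4+5=1 d=4 → r--
[2,4] -4+4=0 d=3 → r--
[2,3] -4+-1=-5 d=2 → l++

pair (-9, 5) with sum -4 (|Δ|=1)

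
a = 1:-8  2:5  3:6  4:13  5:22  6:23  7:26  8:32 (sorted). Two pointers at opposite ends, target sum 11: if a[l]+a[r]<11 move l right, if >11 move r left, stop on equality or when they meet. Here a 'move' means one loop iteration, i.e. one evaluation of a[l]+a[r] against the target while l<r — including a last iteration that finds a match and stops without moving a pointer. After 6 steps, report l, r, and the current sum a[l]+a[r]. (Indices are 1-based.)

l=2, r=3, sum=11

[1,8] -8+32=24 >11 → r--
[1,7] -8+26=18 >11 → r--
[1,6] -8+23=15 >11 → r--
[1,5] -8+22=14 >11 → r--
[1,4] -8+13=5 <11 → l++
[2,4] 5+13=18 >11 → r--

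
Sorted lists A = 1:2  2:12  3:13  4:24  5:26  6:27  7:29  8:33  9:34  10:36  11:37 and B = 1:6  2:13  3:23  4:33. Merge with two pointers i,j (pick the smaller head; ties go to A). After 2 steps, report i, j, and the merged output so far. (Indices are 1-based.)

i=1 j=1: A[i]=2<=B[j]=6 take 2, i++
i=2 j=1: A[i]=12>B[j]=6 take 6, j++

i=2, j=2, merged so far=[2, 6]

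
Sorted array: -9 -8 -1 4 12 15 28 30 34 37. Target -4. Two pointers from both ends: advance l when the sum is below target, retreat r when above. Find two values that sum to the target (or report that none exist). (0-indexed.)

(-8, 4)

l=0 r=9: -9+37=28 >-4, r--
l=0 r=8: -9+34=25 >-4, r--
l=0 r=7: -9+30=21 >-4, r--
l=0 r=6: -9+28=19 >-4, r--
l=0 r=5: -9+15=6 >-4, r--
l=0 r=4: -9+12=3 >-4, r--
l=0 r=3: -9+4=-5 <-4, l++
l=1 r=3: -8+4=-4, found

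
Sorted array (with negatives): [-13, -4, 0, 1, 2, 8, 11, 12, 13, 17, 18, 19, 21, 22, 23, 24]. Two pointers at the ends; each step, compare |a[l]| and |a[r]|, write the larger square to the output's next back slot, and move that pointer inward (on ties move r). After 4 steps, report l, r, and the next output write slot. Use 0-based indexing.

l=0, r=11, next write slot=11

l=0 r=15: |-13|<=|24| out[15]=576, r--
l=0 r=14: |-13|<=|23| out[14]=529, r--
l=0 r=13: |-13|<=|22| out[13]=484, r--
l=0 r=12: |-13|<=|21| out[12]=441, r--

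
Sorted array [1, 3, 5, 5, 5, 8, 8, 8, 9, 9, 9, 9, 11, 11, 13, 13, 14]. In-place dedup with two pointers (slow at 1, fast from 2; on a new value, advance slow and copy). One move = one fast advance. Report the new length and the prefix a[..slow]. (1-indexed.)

length 8; prefix = [1, 3, 5, 8, 9, 11, 13, 14]

slow=1 fast=2: a[fast]=3≠a[slow]=1 write a[2]=3, slow++,fast++
slow=2 fast=3: a[fast]=5≠a[slow]=3 write a[3]=5, slow++,fast++
slow=3 fast=4: a[fast]=5=a[slow] dup, fast++
slow=3 fast=5: a[fast]=5=a[slow] dup, fast++
slow=3 fast=6: a[fast]=8≠a[slow]=5 write a[4]=8, slow++,fast++
slow=4 fast=7: a[fast]=8=a[slow] dup, fast++
slow=4 fast=8: a[fast]=8=a[slow] dup, fast++
slow=4 fast=9: a[fast]=9≠a[slow]=8 write a[5]=9, slow++,fast++
slow=5 fast=10: a[fast]=9=a[slow] dup, fast++
slow=5 fast=11: a[fast]=9=a[slow] dup, fast++
slow=5 fast=12: a[fast]=9=a[slow] dup, fast++
slow=5 fast=13: a[fast]=11≠a[slow]=9 write a[6]=11, slow++,fast++
slow=6 fast=14: a[fast]=11=a[slow] dup, fast++
slow=6 fast=15: a[fast]=13≠a[slow]=11 write a[7]=13, slow++,fast++
slow=7 fast=16: a[fast]=13=a[slow] dup, fast++
slow=7 fast=17: a[fast]=14≠a[slow]=13 write a[8]=14, slow++,fast++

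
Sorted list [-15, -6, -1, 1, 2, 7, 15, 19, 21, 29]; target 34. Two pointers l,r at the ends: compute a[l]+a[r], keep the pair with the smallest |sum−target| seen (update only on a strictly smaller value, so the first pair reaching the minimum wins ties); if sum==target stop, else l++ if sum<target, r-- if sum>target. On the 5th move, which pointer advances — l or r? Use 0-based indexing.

l=0 r=9: -15+29=14 d=20 *, l++
l=1 r=9: -6+29=23 d=11 *, l++
l=2 r=9: -1+29=28 d=6 *, l++
l=3 r=9: 1+29=30 d=4 *, l++
l=4 r=9: 2+29=31 d=3 *, l++

l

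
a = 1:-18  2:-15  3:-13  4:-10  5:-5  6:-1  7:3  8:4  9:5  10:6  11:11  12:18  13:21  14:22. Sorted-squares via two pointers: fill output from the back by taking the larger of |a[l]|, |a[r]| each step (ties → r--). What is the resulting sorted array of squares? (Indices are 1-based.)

l=1 r=14: |-18|<=|22| out[14]=484, r--
l=1 r=13: |-18|<=|21| out[13]=441, r--
l=1 r=12: |-18|<=|18| out[12]=324, r--
l=1 r=11: |-18|>|11| out[11]=324, l++
l=2 r=11: |-15|>|11| out[10]=225, l++
l=3 r=11: |-13|>|11| out[9]=169, l++
l=4 r=11: |-10|<=|11| out[8]=121, r--
l=4 r=10: |-10|>|6| out[7]=100, l++
l=5 r=10: |-5|<=|6| out[6]=36, r--
l=5 r=9: |-5|<=|5| out[5]=25, r--
l=5 r=8: |-5|>|4| out[4]=25, l++
l=6 r=8: |-1|<=|4| out[3]=16, r--
l=6 r=7: |-1|<=|3| out[2]=9, r--
l=6 r=6: |-1|<=|-1| out[1]=1, r--

[1, 9, 16, 25, 25, 36, 100, 121, 169, 225, 324, 324, 441, 484]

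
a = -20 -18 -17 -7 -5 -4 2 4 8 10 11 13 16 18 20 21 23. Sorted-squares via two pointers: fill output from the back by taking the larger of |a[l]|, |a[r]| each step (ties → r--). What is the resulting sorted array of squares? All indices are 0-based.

[4, 16, 16, 25, 49, 64, 100, 121, 169, 256, 289, 324, 324, 400, 400, 441, 529]

[0,16] |-20|<=|23| out[16]=529 → r--
[0,15] |-20|<=|21| out[15]=441 → r--
[0,14] |-20|<=|20| out[14]=400 → r--
[0,13] |-20|>|18| out[13]=400 → l++
[1,13] |-18|<=|18| out[12]=324 → r--
[1,12] |-18|>|16| out[11]=324 → l++
[2,12] |-17|>|16| out[10]=289 → l++
[3,12] |-7|<=|16| out[9]=256 → r--
[3,11] |-7|<=|13| out[8]=169 → r--
[3,10] |-7|<=|11| out[7]=121 → r--
[3,9] |-7|<=|10| out[6]=100 → r--
[3,8] |-7|<=|8| out[5]=64 → r--
[3,7] |-7|>|4| out[4]=49 → l++
[4,7] |-5|>|4| out[3]=25 → l++
[5,7] |-4|<=|4| out[2]=16 → r--
[5,6] |-4|>|2| out[1]=16 → l++
[6,6] |2|<=|2| out[0]=4 → r--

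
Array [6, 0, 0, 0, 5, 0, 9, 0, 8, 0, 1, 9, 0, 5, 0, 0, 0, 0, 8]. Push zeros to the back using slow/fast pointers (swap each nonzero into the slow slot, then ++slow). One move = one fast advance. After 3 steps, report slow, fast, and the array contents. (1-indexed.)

slow=2, fast=4, a=[6, 0, 0, 0, 5, 0, 9, 0, 8, 0, 1, 9, 0, 5, 0, 0, 0, 0, 8]

(s=1,f=1) a[fast]=6≠0 swap→a[1]=6 → slow++,fast++
(s=2,f=2) a[fast]=0 → fast++
(s=2,f=3) a[fast]=0 → fast++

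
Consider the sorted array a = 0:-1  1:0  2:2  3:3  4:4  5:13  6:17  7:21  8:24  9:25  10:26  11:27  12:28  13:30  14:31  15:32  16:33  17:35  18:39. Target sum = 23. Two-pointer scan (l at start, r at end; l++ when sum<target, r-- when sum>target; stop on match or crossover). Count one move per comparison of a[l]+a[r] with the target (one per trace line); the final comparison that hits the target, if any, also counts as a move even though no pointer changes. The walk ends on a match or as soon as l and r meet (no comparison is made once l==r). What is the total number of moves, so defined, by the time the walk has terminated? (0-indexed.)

l=0 r=18: -1+39=38 >23, r--
l=0 r=17: -1+35=34 >23, r--
l=0 r=16: -1+33=32 >23, r--
l=0 r=15: -1+32=31 >23, r--
l=0 r=14: -1+31=30 >23, r--
l=0 r=13: -1+30=29 >23, r--
l=0 r=12: -1+28=27 >23, r--
l=0 r=11: -1+27=26 >23, r--
l=0 r=10: -1+26=25 >23, r--
l=0 r=9: -1+25=24 >23, r--
l=0 r=8: -1+24=23, found

11 moves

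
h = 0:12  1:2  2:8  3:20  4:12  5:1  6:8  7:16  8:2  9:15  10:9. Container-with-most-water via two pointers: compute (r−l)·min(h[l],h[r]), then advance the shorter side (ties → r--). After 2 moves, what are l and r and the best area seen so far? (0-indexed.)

l=1, r=9, best area=108

l=0 r=10: min(12,9)*10=90 best=90 *, r--
l=0 r=9: min(12,15)*9=108 best=108 *, l++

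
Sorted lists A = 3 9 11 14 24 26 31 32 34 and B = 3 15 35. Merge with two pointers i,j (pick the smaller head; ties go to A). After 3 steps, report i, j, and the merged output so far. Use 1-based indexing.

i=3, j=2, merged so far=[3, 3, 9]

i=1 j=1: A[i]=3<=B[j]=3 take 3, i++
i=2 j=1: A[i]=9>B[j]=3 take 3, j++
i=2 j=2: A[i]=9<=B[j]=15 take 9, i++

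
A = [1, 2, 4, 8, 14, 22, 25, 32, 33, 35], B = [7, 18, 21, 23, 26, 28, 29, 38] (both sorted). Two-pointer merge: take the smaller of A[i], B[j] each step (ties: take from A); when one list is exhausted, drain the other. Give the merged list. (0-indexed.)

[1, 2, 4, 7, 8, 14, 18, 21, 22, 23, 25, 26, 28, 29, 32, 33, 35, 38]

[i=0,j=0] A[i]=1<=B[j]=7 take 1 → i++
[i=1,j=0] A[i]=2<=B[j]=7 take 2 → i++
[i=2,j=0] A[i]=4<=B[j]=7 take 4 → i++
[i=3,j=0] A[i]=8>B[j]=7 take 7 → j++
[i=3,j=1] A[i]=8<=B[j]=18 take 8 → i++
[i=4,j=1] A[i]=14<=B[j]=18 take 14 → i++
[i=5,j=1] A[i]=22>B[j]=18 take 18 → j++
[i=5,j=2] A[i]=22>B[j]=21 take 21 → j++
[i=5,j=3] A[i]=22<=B[j]=23 take 22 → i++
[i=6,j=3] A[i]=25>B[j]=23 take 23 → j++
[i=6,j=4] A[i]=25<=B[j]=26 take 25 → i++
[i=7,j=4] A[i]=32>B[j]=26 take 26 → j++
[i=7,j=5] A[i]=32>B[j]=28 take 28 → j++
[i=7,j=6] A[i]=32>B[j]=29 take 29 → j++
[i=7,j=7] A[i]=32<=B[j]=38 take 32 → i++
[i=8,j=7] A[i]=33<=B[j]=38 take 33 → i++
[i=9,j=7] A[i]=35<=B[j]=38 take 35 → i++
[i=10,j=7] A done, take B[j]=38 → j++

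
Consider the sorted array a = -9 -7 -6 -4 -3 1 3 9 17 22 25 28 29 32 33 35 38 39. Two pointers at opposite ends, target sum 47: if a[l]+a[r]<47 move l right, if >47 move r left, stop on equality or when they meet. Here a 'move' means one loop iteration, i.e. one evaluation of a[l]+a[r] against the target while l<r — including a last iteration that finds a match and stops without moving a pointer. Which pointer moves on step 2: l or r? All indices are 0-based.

[0,17] -9+39=30 <47 → l++
[1,17] -7+39=32 <47 → l++

l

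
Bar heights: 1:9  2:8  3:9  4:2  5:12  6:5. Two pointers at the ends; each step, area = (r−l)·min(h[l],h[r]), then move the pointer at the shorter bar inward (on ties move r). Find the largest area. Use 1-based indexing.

l=1 r=6: min(9,5)*5=25 best=25 *, r--
l=1 r=5: min(9,12)*4=36 best=36 *, l++
l=2 r=5: min(8,12)*3=24 best=36, l++
l=3 r=5: min(9,12)*2=18 best=36, l++
l=4 r=5: min(2,12)*1=2 best=36, l++

max area = 36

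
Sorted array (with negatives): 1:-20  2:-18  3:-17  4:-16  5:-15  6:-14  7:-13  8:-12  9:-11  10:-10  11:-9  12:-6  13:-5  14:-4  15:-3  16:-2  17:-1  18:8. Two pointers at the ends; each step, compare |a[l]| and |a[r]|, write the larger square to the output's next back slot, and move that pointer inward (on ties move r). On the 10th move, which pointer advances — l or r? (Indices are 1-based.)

l

[1,18] |-20|>|8| out[18]=400 → l++
[2,18] |-18|>|8| out[17]=324 → l++
[3,18] |-17|>|8| out[16]=289 → l++
[4,18] |-16|>|8| out[15]=256 → l++
[5,18] |-15|>|8| out[14]=225 → l++
[6,18] |-14|>|8| out[13]=196 → l++
[7,18] |-13|>|8| out[12]=169 → l++
[8,18] |-12|>|8| out[11]=144 → l++
[9,18] |-11|>|8| out[10]=121 → l++
[10,18] |-10|>|8| out[9]=100 → l++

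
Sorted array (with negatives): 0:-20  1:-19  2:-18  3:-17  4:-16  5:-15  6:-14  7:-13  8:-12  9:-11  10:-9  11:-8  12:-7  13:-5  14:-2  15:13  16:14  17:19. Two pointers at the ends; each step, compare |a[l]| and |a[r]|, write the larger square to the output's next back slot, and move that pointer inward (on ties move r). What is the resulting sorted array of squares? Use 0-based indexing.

l=0 r=17: |-20|>|19| out[17]=400, l++
l=1 r=17: |-19|<=|19| out[16]=361, r--
l=1 r=16: |-19|>|14| out[15]=361, l++
l=2 r=16: |-18|>|14| out[14]=324, l++
l=3 r=16: |-17|>|14| out[13]=289, l++
l=4 r=16: |-16|>|14| out[12]=256, l++
l=5 r=16: |-15|>|14| out[11]=225, l++
l=6 r=16: |-14|<=|14| out[10]=196, r--
l=6 r=15: |-14|>|13| out[9]=196, l++
l=7 r=15: |-13|<=|13| out[8]=169, r--
l=7 r=14: |-13|>|-2| out[7]=169, l++
l=8 r=14: |-12|>|-2| out[6]=144, l++
l=9 r=14: |-11|>|-2| out[5]=121, l++
l=10 r=14: |-9|>|-2| out[4]=81, l++
l=11 r=14: |-8|>|-2| out[3]=64, l++
l=12 r=14: |-7|>|-2| out[2]=49, l++
l=13 r=14: |-5|>|-2| out[1]=25, l++
l=14 r=14: |-2|<=|-2| out[0]=4, r--

[4, 25, 49, 64, 81, 121, 144, 169, 169, 196, 196, 225, 256, 289, 324, 361, 361, 400]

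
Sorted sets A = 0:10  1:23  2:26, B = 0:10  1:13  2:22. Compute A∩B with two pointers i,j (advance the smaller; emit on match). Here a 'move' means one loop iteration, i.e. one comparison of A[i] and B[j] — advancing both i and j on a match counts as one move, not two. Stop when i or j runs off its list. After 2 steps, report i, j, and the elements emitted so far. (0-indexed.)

i=1, j=2, emitted=[10]

[i=0,j=0] 10==10 emit → i++,j++
[i=1,j=1] 23>13 → j++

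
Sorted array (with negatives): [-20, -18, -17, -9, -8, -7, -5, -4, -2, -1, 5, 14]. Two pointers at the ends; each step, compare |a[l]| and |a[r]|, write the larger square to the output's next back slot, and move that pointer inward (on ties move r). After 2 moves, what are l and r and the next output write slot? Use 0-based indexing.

[0,11] |-20|>|14| out[11]=400 → l++
[1,11] |-18|>|14| out[10]=324 → l++

l=2, r=11, next write slot=9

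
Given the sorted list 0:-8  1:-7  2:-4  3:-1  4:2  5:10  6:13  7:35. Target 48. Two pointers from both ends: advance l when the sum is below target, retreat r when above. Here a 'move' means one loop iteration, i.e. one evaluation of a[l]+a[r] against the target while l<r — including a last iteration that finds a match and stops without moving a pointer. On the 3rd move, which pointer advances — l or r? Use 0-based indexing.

l

[0,7] -8+35=27 <48 → l++
[1,7] -7+35=28 <48 → l++
[2,7] -4+35=31 <48 → l++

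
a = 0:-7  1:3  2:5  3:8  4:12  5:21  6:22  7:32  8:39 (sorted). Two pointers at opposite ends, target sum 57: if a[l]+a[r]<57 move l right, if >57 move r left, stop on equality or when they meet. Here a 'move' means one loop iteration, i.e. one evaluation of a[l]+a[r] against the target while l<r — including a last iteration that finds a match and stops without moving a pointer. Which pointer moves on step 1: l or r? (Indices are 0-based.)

[0,8] -7+39=32 <57 → l++

l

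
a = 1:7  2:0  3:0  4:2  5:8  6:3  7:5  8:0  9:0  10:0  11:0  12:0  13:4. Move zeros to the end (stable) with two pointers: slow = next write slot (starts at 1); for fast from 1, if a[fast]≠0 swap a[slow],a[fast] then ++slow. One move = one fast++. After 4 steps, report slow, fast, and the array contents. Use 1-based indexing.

(s=1,f=1) a[fast]=7≠0 swap→a[1]=7 → slow++,fast++
(s=2,f=2) a[fast]=0 → fast++
(s=2,f=3) a[fast]=0 → fast++
(s=2,f=4) a[fast]=2≠0 swap→a[2]=2 → slow++,fast++

slow=3, fast=5, a=[7, 2, 0, 0, 8, 3, 5, 0, 0, 0, 0, 0, 4]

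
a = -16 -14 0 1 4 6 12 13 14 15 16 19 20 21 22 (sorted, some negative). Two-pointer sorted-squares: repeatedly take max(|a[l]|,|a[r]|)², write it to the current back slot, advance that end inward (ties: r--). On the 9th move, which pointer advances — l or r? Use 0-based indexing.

l

[0,14] |-16|<=|22| out[14]=484 → r--
[0,13] |-16|<=|21| out[13]=441 → r--
[0,12] |-16|<=|20| out[12]=400 → r--
[0,11] |-16|<=|19| out[11]=361 → r--
[0,10] |-16|<=|16| out[10]=256 → r--
[0,9] |-16|>|15| out[9]=256 → l++
[1,9] |-14|<=|15| out[8]=225 → r--
[1,8] |-14|<=|14| out[7]=196 → r--
[1,7] |-14|>|13| out[6]=196 → l++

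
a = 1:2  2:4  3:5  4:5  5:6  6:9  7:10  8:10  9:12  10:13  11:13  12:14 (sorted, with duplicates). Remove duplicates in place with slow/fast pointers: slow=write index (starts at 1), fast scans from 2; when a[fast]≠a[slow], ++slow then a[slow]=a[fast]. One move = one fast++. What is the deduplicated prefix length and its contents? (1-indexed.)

length 9; prefix = [2, 4, 5, 6, 9, 10, 12, 13, 14]

slow=1 fast=2: a[fast]=4≠a[slow]=2 write a[2]=4, slow++,fast++
slow=2 fast=3: a[fast]=5≠a[slow]=4 write a[3]=5, slow++,fast++
slow=3 fast=4: a[fast]=5=a[slow] dup, fast++
slow=3 fast=5: a[fast]=6≠a[slow]=5 write a[4]=6, slow++,fast++
slow=4 fast=6: a[fast]=9≠a[slow]=6 write a[5]=9, slow++,fast++
slow=5 fast=7: a[fast]=10≠a[slow]=9 write a[6]=10, slow++,fast++
slow=6 fast=8: a[fast]=10=a[slow] dup, fast++
slow=6 fast=9: a[fast]=12≠a[slow]=10 write a[7]=12, slow++,fast++
slow=7 fast=10: a[fast]=13≠a[slow]=12 write a[8]=13, slow++,fast++
slow=8 fast=11: a[fast]=13=a[slow] dup, fast++
slow=8 fast=12: a[fast]=14≠a[slow]=13 write a[9]=14, slow++,fast++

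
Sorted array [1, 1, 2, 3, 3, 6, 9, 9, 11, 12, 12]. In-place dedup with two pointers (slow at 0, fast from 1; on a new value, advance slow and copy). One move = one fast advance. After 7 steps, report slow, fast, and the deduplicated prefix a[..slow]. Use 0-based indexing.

(s=0,f=1) a[fast]=1=a[slow] dup → fast++
(s=0,f=2) a[fast]=2≠a[slow]=1 write a[1]=2 → slow++,fast++
(s=1,f=3) a[fast]=3≠a[slow]=2 write a[2]=3 → slow++,fast++
(s=2,f=4) a[fast]=3=a[slow] dup → fast++
(s=2,f=5) a[fast]=6≠a[slow]=3 write a[3]=6 → slow++,fast++
(s=3,f=6) a[fast]=9≠a[slow]=6 write a[4]=9 → slow++,fast++
(s=4,f=7) a[fast]=9=a[slow] dup → fast++

slow=4, fast=8, prefix=[1, 2, 3, 6, 9]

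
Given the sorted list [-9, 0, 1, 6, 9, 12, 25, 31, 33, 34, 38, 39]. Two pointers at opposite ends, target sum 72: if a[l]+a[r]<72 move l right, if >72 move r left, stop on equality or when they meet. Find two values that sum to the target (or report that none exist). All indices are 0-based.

(33, 39)

l=0 r=11: -9+39=30 <72, l++
l=1 r=11: 0+39=39 <72, l++
l=2 r=11: 1+39=40 <72, l++
l=3 r=11: 6+39=45 <72, l++
l=4 r=11: 9+39=48 <72, l++
l=5 r=11: 12+39=51 <72, l++
l=6 r=11: 25+39=64 <72, l++
l=7 r=11: 31+39=70 <72, l++
l=8 r=11: 33+39=72, found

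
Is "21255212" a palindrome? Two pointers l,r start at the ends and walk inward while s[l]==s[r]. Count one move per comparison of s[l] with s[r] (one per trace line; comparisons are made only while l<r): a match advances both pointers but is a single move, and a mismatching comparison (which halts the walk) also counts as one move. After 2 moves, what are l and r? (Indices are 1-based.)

[1,8] '2'=='2' → l++,r--
[2,7] '1'=='1' → l++,r--

l=3, r=6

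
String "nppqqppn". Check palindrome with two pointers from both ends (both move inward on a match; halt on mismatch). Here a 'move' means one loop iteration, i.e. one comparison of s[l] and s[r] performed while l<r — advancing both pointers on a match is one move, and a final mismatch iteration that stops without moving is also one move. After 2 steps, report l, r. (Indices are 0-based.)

[0,7] 'n'=='n' → l++,r--
[1,6] 'p'=='p' → l++,r--

l=2, r=5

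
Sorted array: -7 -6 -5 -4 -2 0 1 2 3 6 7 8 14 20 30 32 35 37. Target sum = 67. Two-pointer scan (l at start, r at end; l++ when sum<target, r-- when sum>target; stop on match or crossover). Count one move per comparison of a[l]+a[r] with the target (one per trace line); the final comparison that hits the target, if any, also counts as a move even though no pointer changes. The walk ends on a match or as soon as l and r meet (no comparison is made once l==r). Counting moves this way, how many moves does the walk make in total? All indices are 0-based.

[0,17] -7+37=30 <67 → l++
[1,17] -6+37=31 <67 → l++
[2,17] -5+37=32 <67 → l++
[3,17] -4+37=33 <67 → l++
[4,17] -2+37=35 <67 → l++
[5,17] 0+37=37 <67 → l++
[6,17] 1+37=38 <67 → l++
[7,17] 2+37=39 <67 → l++
[8,17] 3+37=40 <67 → l++
[9,17] 6+37=43 <67 → l++
[10,17] 7+37=44 <67 → l++
[11,17] 8+37=45 <67 → l++
[12,17] 14+37=51 <67 → l++
[13,17] 20+37=57 <67 → l++
[14,17] 30+37=67 → found

15 moves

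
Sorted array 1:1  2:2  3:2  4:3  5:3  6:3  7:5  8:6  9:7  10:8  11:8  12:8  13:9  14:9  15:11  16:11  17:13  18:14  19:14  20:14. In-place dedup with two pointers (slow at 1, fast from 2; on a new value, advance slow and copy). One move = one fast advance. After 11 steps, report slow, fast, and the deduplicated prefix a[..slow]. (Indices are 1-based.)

slow=7, fast=13, prefix=[1, 2, 3, 5, 6, 7, 8]

slow=1 fast=2: a[fast]=2≠a[slow]=1 write a[2]=2, slow++,fast++
slow=2 fast=3: a[fast]=2=a[slow] dup, fast++
slow=2 fast=4: a[fast]=3≠a[slow]=2 write a[3]=3, slow++,fast++
slow=3 fast=5: a[fast]=3=a[slow] dup, fast++
slow=3 fast=6: a[fast]=3=a[slow] dup, fast++
slow=3 fast=7: a[fast]=5≠a[slow]=3 write a[4]=5, slow++,fast++
slow=4 fast=8: a[fast]=6≠a[slow]=5 write a[5]=6, slow++,fast++
slow=5 fast=9: a[fast]=7≠a[slow]=6 write a[6]=7, slow++,fast++
slow=6 fast=10: a[fast]=8≠a[slow]=7 write a[7]=8, slow++,fast++
slow=7 fast=11: a[fast]=8=a[slow] dup, fast++
slow=7 fast=12: a[fast]=8=a[slow] dup, fast++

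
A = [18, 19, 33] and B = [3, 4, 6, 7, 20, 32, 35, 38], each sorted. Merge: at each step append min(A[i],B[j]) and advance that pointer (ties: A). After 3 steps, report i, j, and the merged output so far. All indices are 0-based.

i=0, j=3, merged so far=[3, 4, 6]

[i=0,j=0] A[i]=18>B[j]=3 take 3 → j++
[i=0,j=1] A[i]=18>B[j]=4 take 4 → j++
[i=0,j=2] A[i]=18>B[j]=6 take 6 → j++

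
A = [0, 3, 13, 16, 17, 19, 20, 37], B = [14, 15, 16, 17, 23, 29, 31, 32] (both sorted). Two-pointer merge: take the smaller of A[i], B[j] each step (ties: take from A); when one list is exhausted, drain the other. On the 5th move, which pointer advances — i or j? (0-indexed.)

i=0 j=0: A[i]=0<=B[j]=14 take 0, i++
i=1 j=0: A[i]=3<=B[j]=14 take 3, i++
i=2 j=0: A[i]=13<=B[j]=14 take 13, i++
i=3 j=0: A[i]=16>B[j]=14 take 14, j++
i=3 j=1: A[i]=16>B[j]=15 take 15, j++

j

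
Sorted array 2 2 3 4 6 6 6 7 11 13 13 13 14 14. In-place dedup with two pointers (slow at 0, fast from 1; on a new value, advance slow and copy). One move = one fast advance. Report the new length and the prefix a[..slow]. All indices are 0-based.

length 8; prefix = [2, 3, 4, 6, 7, 11, 13, 14]

(s=0,f=1) a[fast]=2=a[slow] dup → fast++
(s=0,f=2) a[fast]=3≠a[slow]=2 write a[1]=3 → slow++,fast++
(s=1,f=3) a[fast]=4≠a[slow]=3 write a[2]=4 → slow++,fast++
(s=2,f=4) a[fast]=6≠a[slow]=4 write a[3]=6 → slow++,fast++
(s=3,f=5) a[fast]=6=a[slow] dup → fast++
(s=3,f=6) a[fast]=6=a[slow] dup → fast++
(s=3,f=7) a[fast]=7≠a[slow]=6 write a[4]=7 → slow++,fast++
(s=4,f=8) a[fast]=11≠a[slow]=7 write a[5]=11 → slow++,fast++
(s=5,f=9) a[fast]=13≠a[slow]=11 write a[6]=13 → slow++,fast++
(s=6,f=10) a[fast]=13=a[slow] dup → fast++
(s=6,f=11) a[fast]=13=a[slow] dup → fast++
(s=6,f=12) a[fast]=14≠a[slow]=13 write a[7]=14 → slow++,fast++
(s=7,f=13) a[fast]=14=a[slow] dup → fast++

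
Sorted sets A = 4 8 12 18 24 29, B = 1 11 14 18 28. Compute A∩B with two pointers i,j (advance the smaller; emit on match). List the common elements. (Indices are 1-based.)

i=1 j=1: 4>1, j++
i=1 j=2: 4<11, i++
i=2 j=2: 8<11, i++
i=3 j=2: 12>11, j++
i=3 j=3: 12<14, i++
i=4 j=3: 18>14, j++
i=4 j=4: 18==18 emit, i++,j++
i=5 j=5: 24<28, i++
i=6 j=5: 29>28, j++

intersection = [18]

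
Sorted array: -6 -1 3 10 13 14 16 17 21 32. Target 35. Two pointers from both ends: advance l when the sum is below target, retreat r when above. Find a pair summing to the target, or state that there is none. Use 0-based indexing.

[0,9] -6+32=26 <35 → l++
[1,9] -1+32=31 <35 → l++
[2,9] 3+32=35 → found

(3, 32)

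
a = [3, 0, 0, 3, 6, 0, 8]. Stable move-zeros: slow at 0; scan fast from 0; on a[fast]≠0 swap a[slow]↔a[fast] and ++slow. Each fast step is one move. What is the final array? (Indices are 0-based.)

slow=0 fast=0: a[fast]=3≠0 swap→a[0]=3, slow++,fast++
slow=1 fast=1: a[fast]=0, fast++
slow=1 fast=2: a[fast]=0, fast++
slow=1 fast=3: a[fast]=3≠0 swap→a[1]=3, slow++,fast++
slow=2 fast=4: a[fast]=6≠0 swap→a[2]=6, slow++,fast++
slow=3 fast=5: a[fast]=0, fast++
slow=3 fast=6: a[fast]=8≠0 swap→a[3]=8, slow++,fast++

[3, 3, 6, 8, 0, 0, 0]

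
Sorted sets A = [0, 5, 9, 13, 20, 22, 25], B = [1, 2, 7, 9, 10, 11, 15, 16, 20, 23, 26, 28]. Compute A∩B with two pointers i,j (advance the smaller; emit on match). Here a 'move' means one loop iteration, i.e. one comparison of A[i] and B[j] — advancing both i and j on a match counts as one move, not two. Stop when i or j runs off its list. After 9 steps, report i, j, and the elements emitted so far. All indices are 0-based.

i=4, j=6, emitted=[9]

i=0 j=0: 0<1, i++
i=1 j=0: 5>1, j++
i=1 j=1: 5>2, j++
i=1 j=2: 5<7, i++
i=2 j=2: 9>7, j++
i=2 j=3: 9==9 emit, i++,j++
i=3 j=4: 13>10, j++
i=3 j=5: 13>11, j++
i=3 j=6: 13<15, i++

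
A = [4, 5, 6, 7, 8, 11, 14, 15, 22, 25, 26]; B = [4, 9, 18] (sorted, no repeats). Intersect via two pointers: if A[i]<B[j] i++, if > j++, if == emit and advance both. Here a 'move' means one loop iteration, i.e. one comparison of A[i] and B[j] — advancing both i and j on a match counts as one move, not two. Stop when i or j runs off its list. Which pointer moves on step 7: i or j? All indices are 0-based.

i=0 j=0: 4==4 emit, i++,j++
i=1 j=1: 5<9, i++
i=2 j=1: 6<9, i++
i=3 j=1: 7<9, i++
i=4 j=1: 8<9, i++
i=5 j=1: 11>9, j++
i=5 j=2: 11<18, i++

i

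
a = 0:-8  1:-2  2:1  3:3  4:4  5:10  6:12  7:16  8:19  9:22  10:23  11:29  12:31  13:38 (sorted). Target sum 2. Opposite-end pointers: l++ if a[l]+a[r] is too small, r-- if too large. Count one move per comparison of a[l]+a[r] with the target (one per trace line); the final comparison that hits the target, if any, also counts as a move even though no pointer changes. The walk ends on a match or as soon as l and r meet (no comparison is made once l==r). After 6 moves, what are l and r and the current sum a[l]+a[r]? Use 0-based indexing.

[0,13] -8+38=30 >2 → r--
[0,12] -8+31=23 >2 → r--
[0,11] -8+29=21 >2 → r--
[0,10] -8+23=15 >2 → r--
[0,9] -8+22=14 >2 → r--
[0,8] -8+19=11 >2 → r--

l=0, r=7, sum=8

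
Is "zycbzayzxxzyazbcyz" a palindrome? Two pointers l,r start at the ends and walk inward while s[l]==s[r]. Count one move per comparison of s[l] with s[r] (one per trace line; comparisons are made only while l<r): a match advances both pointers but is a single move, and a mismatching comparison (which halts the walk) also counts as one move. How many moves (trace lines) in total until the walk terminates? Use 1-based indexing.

l=1 r=18: 'z'=='z', l++,r--
l=2 r=17: 'y'=='y', l++,r--
l=3 r=16: 'c'=='c', l++,r--
l=4 r=15: 'b'=='b', l++,r--
l=5 r=14: 'z'=='z', l++,r--
l=6 r=13: 'a'=='a', l++,r--
l=7 r=12: 'y'=='y', l++,r--
l=8 r=11: 'z'=='z', l++,r--
l=9 r=10: 'x'=='x', l++,r--

9 moves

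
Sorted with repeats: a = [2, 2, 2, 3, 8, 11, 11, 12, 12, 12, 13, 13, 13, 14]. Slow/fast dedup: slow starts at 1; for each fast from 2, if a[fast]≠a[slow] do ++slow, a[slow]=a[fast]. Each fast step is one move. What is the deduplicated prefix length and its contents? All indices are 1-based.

length 7; prefix = [2, 3, 8, 11, 12, 13, 14]

(s=1,f=2) a[fast]=2=a[slow] dup → fast++
(s=1,f=3) a[fast]=2=a[slow] dup → fast++
(s=1,f=4) a[fast]=3≠a[slow]=2 write a[2]=3 → slow++,fast++
(s=2,f=5) a[fast]=8≠a[slow]=3 write a[3]=8 → slow++,fast++
(s=3,f=6) a[fast]=11≠a[slow]=8 write a[4]=11 → slow++,fast++
(s=4,f=7) a[fast]=11=a[slow] dup → fast++
(s=4,f=8) a[fast]=12≠a[slow]=11 write a[5]=12 → slow++,fast++
(s=5,f=9) a[fast]=12=a[slow] dup → fast++
(s=5,f=10) a[fast]=12=a[slow] dup → fast++
(s=5,f=11) a[fast]=13≠a[slow]=12 write a[6]=13 → slow++,fast++
(s=6,f=12) a[fast]=13=a[slow] dup → fast++
(s=6,f=13) a[fast]=13=a[slow] dup → fast++
(s=6,f=14) a[fast]=14≠a[slow]=13 write a[7]=14 → slow++,fast++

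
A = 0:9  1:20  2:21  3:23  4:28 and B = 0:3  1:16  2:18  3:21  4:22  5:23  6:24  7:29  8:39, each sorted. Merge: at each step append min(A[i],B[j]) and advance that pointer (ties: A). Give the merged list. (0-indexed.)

[3, 9, 16, 18, 20, 21, 21, 22, 23, 23, 24, 28, 29, 39]

[i=0,j=0] A[i]=9>B[j]=3 take 3 → j++
[i=0,j=1] A[i]=9<=B[j]=16 take 9 → i++
[i=1,j=1] A[i]=20>B[j]=16 take 16 → j++
[i=1,j=2] A[i]=20>B[j]=18 take 18 → j++
[i=1,j=3] A[i]=20<=B[j]=21 take 20 → i++
[i=2,j=3] A[i]=21<=B[j]=21 take 21 → i++
[i=3,j=3] A[i]=23>B[j]=21 take 21 → j++
[i=3,j=4] A[i]=23>B[j]=22 take 22 → j++
[i=3,j=5] A[i]=23<=B[j]=23 take 23 → i++
[i=4,j=5] A[i]=28>B[j]=23 take 23 → j++
[i=4,j=6] A[i]=28>B[j]=24 take 24 → j++
[i=4,j=7] A[i]=28<=B[j]=29 take 28 → i++
[i=5,j=7] A done, take B[j]=29 → j++
[i=5,j=8] A done, take B[j]=39 → j++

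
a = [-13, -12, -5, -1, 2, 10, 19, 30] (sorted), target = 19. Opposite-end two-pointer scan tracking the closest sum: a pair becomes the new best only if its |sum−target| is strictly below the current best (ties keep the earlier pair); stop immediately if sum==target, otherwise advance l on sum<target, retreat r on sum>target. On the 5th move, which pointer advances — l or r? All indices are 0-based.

l

l=0 r=7: -13+30=17 d=2 *, l++
l=1 r=7: -12+30=18 d=1 *, l++
l=2 r=7: -5+30=25 d=6, r--
l=2 r=6: -5+19=14 d=5, l++
l=3 r=6: -1+19=18 d=1, l++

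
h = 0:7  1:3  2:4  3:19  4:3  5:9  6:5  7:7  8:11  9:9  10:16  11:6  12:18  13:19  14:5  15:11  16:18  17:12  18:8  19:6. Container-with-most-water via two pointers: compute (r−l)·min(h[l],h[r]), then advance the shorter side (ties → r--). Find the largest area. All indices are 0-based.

max area = 234

l=0 r=19: min(7,6)*19=114 best=114 *, r--
l=0 r=18: min(7,8)*18=126 best=126 *, l++
l=1 r=18: min(3,8)*17=51 best=126, l++
l=2 r=18: min(4,8)*16=64 best=126, l++
l=3 r=18: min(19,8)*15=120 best=126, r--
l=3 r=17: min(19,12)*14=168 best=168 *, r--
l=3 r=16: min(19,18)*13=234 best=234 *, r--
l=3 r=15: min(19,11)*12=132 best=234, r--
l=3 r=14: min(19,5)*11=55 best=234, r--
l=3 r=13: min(19,19)*10=190 best=234, r--
l=3 r=12: min(19,18)*9=162 best=234, r--
l=3 r=11: min(19,6)*8=48 best=234, r--
l=3 r=10: min(19,16)*7=112 best=234, r--
l=3 r=9: min(19,9)*6=54 best=234, r--
l=3 r=8: min(19,11)*5=55 best=234, r--
l=3 r=7: min(19,7)*4=28 best=234, r--
l=3 r=6: min(19,5)*3=15 best=234, r--
l=3 r=5: min(19,9)*2=18 best=234, r--
l=3 r=4: min(19,3)*1=3 best=234, r--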